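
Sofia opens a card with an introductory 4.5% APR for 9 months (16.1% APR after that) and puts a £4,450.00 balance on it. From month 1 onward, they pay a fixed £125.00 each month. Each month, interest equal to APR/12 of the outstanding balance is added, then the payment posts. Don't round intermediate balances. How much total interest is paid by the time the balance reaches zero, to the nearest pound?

Promo months 1–9 at r₀ = 4.5%/12 = 0.00375; months 10+ at r₁ = 16.1%/12 = 0.0134167.
After month 9: iterate B ← B·(1+r₀) − £125.00 for 9 months → £3,460.44.
Then at r₁ with £125.00/mo: n₂ = −ln(1 − r₁·B/P)/ln(1+r₁) ≈ 34.84 → 35 more payments.
Total paid = 43·£125.00 + £104.77 = £5,479.77; interest = £5,479.77 − £4,450.00 = £1,029.77.

£1,030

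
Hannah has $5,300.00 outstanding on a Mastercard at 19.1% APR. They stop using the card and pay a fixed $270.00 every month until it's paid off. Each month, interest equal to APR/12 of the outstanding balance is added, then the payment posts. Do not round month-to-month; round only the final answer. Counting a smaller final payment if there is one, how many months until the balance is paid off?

Monthly rate r = 19.1%/12 = 1.59167% = 0.0159167.
Recurrence: B ← B·(1+r) − $270.00.
Month 1: interest $84.36; balance after payment $5,114.36.
Month 2: interest $81.40; balance after payment $4,925.76.
Closed form: n = −ln(1 − rB₀/P)/ln(1+r) = −ln(0.68756)/ln(1.01592) ≈ 23.722, so the balance reaches zero during payment 24.

24 months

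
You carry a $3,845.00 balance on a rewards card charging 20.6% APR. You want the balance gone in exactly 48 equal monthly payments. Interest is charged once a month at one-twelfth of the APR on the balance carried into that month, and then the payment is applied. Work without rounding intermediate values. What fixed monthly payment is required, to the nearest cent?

Monthly rate r = 20.6%/12 = 1.71667% = 0.0171667.
Level-payment amortization: P = B₀·r / (1 − (1+r)^(−n)) = 3845.00·0.0171667 / (1 − 1.01717^(−48)).
Denominator 1 − (1+r)^(−48) = 0.558248268.
P = 66.0058 / 0.558248268 ≈ 118.24.

$118.24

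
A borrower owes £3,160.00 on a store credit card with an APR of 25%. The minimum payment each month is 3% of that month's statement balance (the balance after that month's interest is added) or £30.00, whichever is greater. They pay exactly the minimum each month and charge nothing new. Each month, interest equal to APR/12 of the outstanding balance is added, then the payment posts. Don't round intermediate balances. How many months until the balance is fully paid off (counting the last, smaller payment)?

Monthly rate r = 25%/12 = 2.08333% = 0.0208333.
While 3% of the post-interest balance exceeds £30.00, each month B ← (B·(1+r))·(1 − 0.03), i.e. B shrinks by the factor (1+r)·0.97 = 0.99021.
This holds for months 1–120. Entering month 121 the balance is £970.23; 3% of the post-interest balance is now below £30.00, so the flat £30.00 minimum applies from here.
From month 121 a fixed £30.00 at rate r clears £970.23 in 55 more payments. Total: 120 + 55 = 175 months.

175 months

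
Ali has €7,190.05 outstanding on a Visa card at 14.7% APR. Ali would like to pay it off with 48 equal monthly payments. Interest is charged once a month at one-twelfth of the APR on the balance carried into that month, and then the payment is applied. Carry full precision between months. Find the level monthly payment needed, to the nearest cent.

Monthly rate r = 14.7%/12 = 1.225% = 0.01225.
Level-payment amortization: P = B₀·r / (1 − (1+r)^(−n)) = 7190.05·0.01225 / (1 − 1.01225^(−48)).
Denominator 1 − (1+r)^(−48) = 0.442575184.
P = 88.0781 / 0.442575184 ≈ 199.01.

€199.01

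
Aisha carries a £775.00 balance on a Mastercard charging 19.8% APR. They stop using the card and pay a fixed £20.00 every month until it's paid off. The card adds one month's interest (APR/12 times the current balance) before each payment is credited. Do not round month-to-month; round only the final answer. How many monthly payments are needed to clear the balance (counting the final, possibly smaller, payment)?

Monthly rate r = 19.8%/12 = 1.65% = 0.0165.
Recurrence: B ← B·(1+r) − £20.00.
Month 1: interest £12.79; balance after payment £767.79.
Month 2: interest £12.67; balance after payment £760.46.
Closed form: n = −ln(1 − rB₀/P)/ln(1+r) = −ln(0.36062)/ln(1.0165) ≈ 62.322, so the balance reaches zero during payment 63.

63 payments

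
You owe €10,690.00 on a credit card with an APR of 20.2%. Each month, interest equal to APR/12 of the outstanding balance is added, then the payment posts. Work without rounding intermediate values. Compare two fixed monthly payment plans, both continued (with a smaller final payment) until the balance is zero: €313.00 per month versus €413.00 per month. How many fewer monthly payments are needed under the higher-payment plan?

Monthly rate r = 20.2%/12 = 1.68333% = 0.0168333.
At €313.00/mo: n = ⌈−ln(1 − rB₀/P)/ln(1+r)⌉ = 52 payments (last €77.57); total interest = total paid − €10,690.00 = €5,350.57.
At €413.00/mo: 35 payments (last €114.94); total interest €3,466.94.
Payments saved = 52 − 35 = 17.

17 fewer payments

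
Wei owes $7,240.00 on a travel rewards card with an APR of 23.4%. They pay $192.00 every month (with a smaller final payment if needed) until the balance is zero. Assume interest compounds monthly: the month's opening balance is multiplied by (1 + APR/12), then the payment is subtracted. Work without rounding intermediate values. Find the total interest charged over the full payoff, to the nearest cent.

$5,975.02

Monthly rate r = 23.4%/12 = 1.95% = 0.0195.
Payoff takes n = ⌈−ln(1 − rB₀/P)/ln(1+r)⌉ = ⌈68.827⌉ = 69 payments; the last is $159.02.
Total paid = 68·$192.00 + $159.02 = $13,215.02.
Total interest = total paid − principal = $13,215.02 − $7,240.00 = $5,975.02.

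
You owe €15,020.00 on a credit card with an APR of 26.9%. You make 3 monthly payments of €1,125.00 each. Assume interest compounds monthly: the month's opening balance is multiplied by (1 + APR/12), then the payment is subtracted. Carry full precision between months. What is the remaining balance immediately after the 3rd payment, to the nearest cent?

Monthly rate r = 26.9%/12 = 2.24167% = 0.0224167.
Each month: B ← B·(1+r) − €1,125.00.
Month 1: interest €336.70; balance after payment €14,231.70.
Month 2: interest €319.03; balance after payment €13,425.73.
Month 3: interest €300.96; balance after payment €12,601.69.

€12,601.69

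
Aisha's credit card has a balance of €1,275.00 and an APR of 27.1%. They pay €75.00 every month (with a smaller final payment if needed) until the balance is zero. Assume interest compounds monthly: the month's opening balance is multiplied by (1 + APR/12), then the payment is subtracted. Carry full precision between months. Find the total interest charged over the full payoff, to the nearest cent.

Monthly rate r = 27.1%/12 = 2.25833% = 0.0225833.
Payoff takes n = ⌈−ln(1 − rB₀/P)/ln(1+r)⌉ = ⌈21.690⌉ = 22 payments; the last is €51.89.
Total paid = 21·€75.00 + €51.89 = €1,626.89.
Total interest = total paid − principal = €1,626.89 − €1,275.00 = €351.89.

€351.89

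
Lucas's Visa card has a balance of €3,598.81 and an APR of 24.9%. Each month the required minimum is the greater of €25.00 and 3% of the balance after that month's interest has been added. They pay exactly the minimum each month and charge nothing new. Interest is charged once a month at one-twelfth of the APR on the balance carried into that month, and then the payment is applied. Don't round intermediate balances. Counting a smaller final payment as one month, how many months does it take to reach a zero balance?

205 months

Monthly rate r = 24.9%/12 = 2.075% = 0.02075.
While 3% of the post-interest balance exceeds €25.00, each month B ← (B·(1+r))·(1 − 0.03), i.e. B shrinks by the factor (1+r)·0.97 = 0.99013.
This holds for months 1–150. Entering month 151 the balance is €812.51; 3% of the post-interest balance is now below €25.00, so the flat €25.00 minimum applies from here.
From month 151 a fixed €25.00 at rate r clears €812.51 in 55 more payments. Total: 150 + 55 = 205 months.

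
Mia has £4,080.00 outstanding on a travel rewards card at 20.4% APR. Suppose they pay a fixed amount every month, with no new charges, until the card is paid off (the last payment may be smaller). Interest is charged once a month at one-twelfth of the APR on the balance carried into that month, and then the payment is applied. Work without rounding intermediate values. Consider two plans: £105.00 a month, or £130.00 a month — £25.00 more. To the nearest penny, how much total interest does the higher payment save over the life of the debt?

Monthly rate r = 20.4%/12 = 1.7% = 0.017.
At £105.00/mo: n = ⌈−ln(1 − rB₀/P)/ln(1+r)⌉ = 65 payments (last £10.27); total interest = total paid − £4,080.00 = £2,650.27.
At £130.00/mo: 46 payments (last £31.12); total interest £1,801.12.
Interest saved = £2,650.27 − £1,801.12 = £849.15.

£849.15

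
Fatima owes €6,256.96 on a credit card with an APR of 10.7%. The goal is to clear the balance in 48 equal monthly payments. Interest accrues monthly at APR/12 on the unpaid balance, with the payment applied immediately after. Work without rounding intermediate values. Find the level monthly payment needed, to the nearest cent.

Monthly rate r = 10.7%/12 = 0.891667% = 0.00891667.
Level-payment amortization: P = B₀·r / (1 − (1+r)^(−n)) = 6256.96·0.00891667 / (1 − 1.00892^(−48)).
Denominator 1 − (1+r)^(−48) = 0.346950991.
P = 55.7912 / 0.346950991 ≈ 160.80.

€160.80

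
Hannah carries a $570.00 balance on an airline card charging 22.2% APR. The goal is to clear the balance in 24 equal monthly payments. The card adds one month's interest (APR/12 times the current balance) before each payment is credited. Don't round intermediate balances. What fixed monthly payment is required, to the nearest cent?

Monthly rate r = 22.2%/12 = 1.85% = 0.0185.
Level-payment amortization: P = B₀·r / (1 − (1+r)^(−n)) = 570.00·0.0185 / (1 − 1.0185^(−24)).
Denominator 1 − (1+r)^(−24) = 0.355926842.
P = 10.545 / 0.355926842 ≈ 29.63.

$29.63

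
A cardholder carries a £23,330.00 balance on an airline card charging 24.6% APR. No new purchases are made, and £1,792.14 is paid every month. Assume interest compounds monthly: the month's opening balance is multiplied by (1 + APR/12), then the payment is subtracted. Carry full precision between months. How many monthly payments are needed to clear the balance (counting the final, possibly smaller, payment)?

Monthly rate r = 24.6%/12 = 2.05% = 0.0205.
Recurrence: B ← B·(1+r) − £1,792.14.
Month 1: interest £478.27; balance after payment £22,016.12.
Month 2: interest £451.33; balance after payment £20,675.32.
Closed form: n = −ln(1 − rB₀/P)/ln(1+r) = −ln(0.73313)/ln(1.0205) ≈ 15.298, so the balance reaches zero during payment 16.

16 months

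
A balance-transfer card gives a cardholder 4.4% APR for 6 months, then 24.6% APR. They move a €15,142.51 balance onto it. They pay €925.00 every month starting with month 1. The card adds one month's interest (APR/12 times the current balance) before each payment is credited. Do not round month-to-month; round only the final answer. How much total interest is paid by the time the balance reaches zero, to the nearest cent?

€1,670.71

Promo months 1–6 at r₀ = 4.4%/12 = 0.00366667; months 7+ at r₁ = 24.6%/12 = 0.0205.
After month 6: iterate B ← B·(1+r₀) − €925.00 for 6 months → €9,877.59.
Then at r₁ with €925.00/mo: n₂ = −ln(1 − r₁·B/P)/ln(1+r₁) ≈ 12.17 → 13 more payments.
Total paid = 18·€925.00 + €163.22 = €16,813.22; interest = €16,813.22 − €15,142.51 = €1,670.71.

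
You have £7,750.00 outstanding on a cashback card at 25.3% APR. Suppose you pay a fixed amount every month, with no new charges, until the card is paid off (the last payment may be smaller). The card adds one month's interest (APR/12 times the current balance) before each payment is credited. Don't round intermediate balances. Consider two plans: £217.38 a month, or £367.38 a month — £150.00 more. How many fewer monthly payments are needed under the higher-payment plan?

Monthly rate r = 25.3%/12 = 2.10833% = 0.0210833.
At £217.38/mo: n = ⌈−ln(1 − rB₀/P)/ln(1+r)⌉ = 67 payments (last £166.30); total interest = total paid − £7,750.00 = £6,763.38.
At £367.38/mo: 29 payments (last £73.83); total interest £2,610.47.
Payments saved = 67 − 29 = 38.

38 fewer payments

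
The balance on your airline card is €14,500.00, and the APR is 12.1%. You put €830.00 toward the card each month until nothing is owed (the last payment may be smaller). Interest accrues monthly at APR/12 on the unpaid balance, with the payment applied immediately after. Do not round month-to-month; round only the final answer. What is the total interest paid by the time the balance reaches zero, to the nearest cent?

€1,531.37

Monthly rate r = 12.1%/12 = 1.00833% = 0.0100833.
Payoff takes n = ⌈−ln(1 − rB₀/P)/ln(1+r)⌉ = ⌈19.314⌉ = 20 payments; the last is €261.37.
Total paid = 19·€830.00 + €261.37 = €16,031.37.
Total interest = total paid − principal = €16,031.37 − €14,500.00 = €1,531.37.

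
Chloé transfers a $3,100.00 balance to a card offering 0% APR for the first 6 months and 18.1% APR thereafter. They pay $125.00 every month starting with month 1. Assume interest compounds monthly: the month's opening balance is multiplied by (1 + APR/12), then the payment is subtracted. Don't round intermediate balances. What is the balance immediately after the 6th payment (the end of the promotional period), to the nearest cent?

$2,350.00

Promo months 1–6 at r₀ = 0%/12 = 0; months 7+ at r₁ = 18.1%/12 = 0.0150833.
After month 6 (no interest yet): B = $3,100.00 − 6·$125.00 = $2,350.00.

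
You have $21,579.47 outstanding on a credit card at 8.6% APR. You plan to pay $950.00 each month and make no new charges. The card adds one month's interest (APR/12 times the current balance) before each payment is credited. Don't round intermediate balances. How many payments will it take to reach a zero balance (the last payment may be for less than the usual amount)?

Monthly rate r = 8.6%/12 = 0.716667% = 0.00716667.
Recurrence: B ← B·(1+r) − $950.00.
Month 1: interest $154.65; balance after payment $20,784.12.
Month 2: interest $148.95; balance after payment $19,983.08.
Closed form: n = −ln(1 − rB₀/P)/ln(1+r) = −ln(0.83721)/ln(1.00717) ≈ 24.882, so the balance reaches zero during payment 25.

25 months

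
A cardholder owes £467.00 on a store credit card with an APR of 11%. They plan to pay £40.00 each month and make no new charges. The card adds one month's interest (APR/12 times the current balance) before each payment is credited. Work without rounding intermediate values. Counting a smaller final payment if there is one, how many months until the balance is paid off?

Monthly rate r = 11%/12 = 0.916667% = 0.00916667.
Recurrence: B ← B·(1+r) − £40.00.
Month 1: interest £4.28; balance after payment £431.28.
Month 2: interest £3.95; balance after payment £395.23.
Closed form: n = −ln(1 − rB₀/P)/ln(1+r) = −ln(0.89298)/ln(1.00917) ≈ 12.405, so the balance reaches zero during payment 13.

13 payments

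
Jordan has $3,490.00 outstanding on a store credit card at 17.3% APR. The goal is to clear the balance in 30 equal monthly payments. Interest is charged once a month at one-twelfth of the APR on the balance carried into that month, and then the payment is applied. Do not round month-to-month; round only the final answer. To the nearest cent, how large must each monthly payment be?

$144.12

Monthly rate r = 17.3%/12 = 1.44167% = 0.0144167.
Level-payment amortization: P = B₀·r / (1 − (1+r)^(−n)) = 3490.00·0.0144167 / (1 − 1.01442^(−30)).
Denominator 1 − (1+r)^(−30) = 0.349108319.
P = 50.3142 / 0.349108319 ≈ 144.12.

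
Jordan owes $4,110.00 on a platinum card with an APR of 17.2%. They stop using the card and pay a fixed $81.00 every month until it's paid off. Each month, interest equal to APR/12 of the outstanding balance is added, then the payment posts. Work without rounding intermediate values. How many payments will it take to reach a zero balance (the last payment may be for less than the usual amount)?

92 months

Monthly rate r = 17.2%/12 = 1.43333% = 0.0143333.
Recurrence: B ← B·(1+r) − $81.00.
Month 1: interest $58.91; balance after payment $4,087.91.
Month 2: interest $58.59; balance after payment $4,065.50.
Closed form: n = −ln(1 − rB₀/P)/ln(1+r) = −ln(0.27272)/ln(1.01433) ≈ 91.299, so the balance reaches zero during payment 92.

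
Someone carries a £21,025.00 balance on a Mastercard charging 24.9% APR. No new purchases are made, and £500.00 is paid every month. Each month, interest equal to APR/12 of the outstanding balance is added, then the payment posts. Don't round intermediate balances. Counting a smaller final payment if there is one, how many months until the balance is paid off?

101 payments

Monthly rate r = 24.9%/12 = 2.075% = 0.02075.
Recurrence: B ← B·(1+r) − £500.00.
Month 1: interest £436.27; balance after payment £20,961.27.
Month 2: interest £434.95; balance after payment £20,896.22.
Closed form: n = −ln(1 − rB₀/P)/ln(1+r) = −ln(0.12746)/ln(1.02075) ≈ 100.300, so the balance reaches zero during payment 101.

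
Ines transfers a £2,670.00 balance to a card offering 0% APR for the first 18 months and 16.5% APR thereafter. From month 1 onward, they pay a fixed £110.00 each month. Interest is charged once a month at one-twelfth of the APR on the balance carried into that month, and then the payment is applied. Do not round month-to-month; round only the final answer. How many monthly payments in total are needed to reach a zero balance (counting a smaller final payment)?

25 payments

Promo months 1–18 at r₀ = 0%/12 = 0; months 19+ at r₁ = 16.5%/12 = 0.01375.
After month 18 (no interest yet): B = £2,670.00 − 18·£110.00 = £690.00.
Then at r₁ with £110.00/mo: n₂ = −ln(1 − r₁·B/P)/ln(1+r₁) ≈ 6.60 → 7 more payments.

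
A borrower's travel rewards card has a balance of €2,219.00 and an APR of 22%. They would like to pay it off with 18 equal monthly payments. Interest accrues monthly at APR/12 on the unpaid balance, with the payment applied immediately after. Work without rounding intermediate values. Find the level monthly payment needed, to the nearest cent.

€145.85

Monthly rate r = 22%/12 = 1.83333% = 0.0183333.
Level-payment amortization: P = B₀·r / (1 − (1+r)^(−n)) = 2219.00·0.0183333 / (1 − 1.01833^(−18)).
Denominator 1 − (1+r)^(−18) = 0.278924529.
P = 40.6817 / 0.278924529 ≈ 145.85.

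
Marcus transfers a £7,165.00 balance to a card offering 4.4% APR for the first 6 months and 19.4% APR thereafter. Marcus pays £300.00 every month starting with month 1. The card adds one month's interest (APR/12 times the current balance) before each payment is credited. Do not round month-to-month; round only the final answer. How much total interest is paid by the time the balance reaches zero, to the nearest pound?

£1,222

Promo months 1–6 at r₀ = 4.4%/12 = 0.00366667; months 7+ at r₁ = 19.4%/12 = 0.0161667.
After month 6: iterate B ← B·(1+r₀) − £300.00 for 6 months → £5,507.50.
Then at r₁ with £300.00/mo: n₂ = −ln(1 − r₁·B/P)/ln(1+r₁) ≈ 21.96 → 22 more payments.
Total paid = 27·£300.00 + £286.67 = £8,386.67; interest = £8,386.67 − £7,165.00 = £1,221.67.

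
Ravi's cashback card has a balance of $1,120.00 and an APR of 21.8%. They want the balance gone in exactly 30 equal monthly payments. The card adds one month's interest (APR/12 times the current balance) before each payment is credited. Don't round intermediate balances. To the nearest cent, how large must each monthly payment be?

Monthly rate r = 21.8%/12 = 1.81667% = 0.0181667.
Level-payment amortization: P = B₀·r / (1 − (1+r)^(−n)) = 1120.00·0.0181667 / (1 − 1.01817^(−30)).
Denominator 1 − (1+r)^(−30) = 0.417315108.
P = 20.3467 / 0.417315108 ≈ 48.76.

$48.76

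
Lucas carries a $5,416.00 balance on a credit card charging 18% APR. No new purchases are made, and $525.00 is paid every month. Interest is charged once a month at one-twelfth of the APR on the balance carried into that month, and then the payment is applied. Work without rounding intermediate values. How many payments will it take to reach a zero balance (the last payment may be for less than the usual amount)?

12 months

Monthly rate r = 18%/12 = 1.5% = 0.015.
Recurrence: B ← B·(1+r) − $525.00.
Month 1: interest $81.24; balance after payment $4,972.24.
Month 2: interest $74.58; balance after payment $4,521.82.
Closed form: n = −ln(1 − rB₀/P)/ln(1+r) = −ln(0.84526)/ln(1.015) ≈ 11.291, so the balance reaches zero during payment 12.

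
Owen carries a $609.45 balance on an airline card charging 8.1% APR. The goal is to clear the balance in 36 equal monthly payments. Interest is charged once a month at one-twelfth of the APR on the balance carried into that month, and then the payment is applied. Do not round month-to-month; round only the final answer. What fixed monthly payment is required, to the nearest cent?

$19.13

Monthly rate r = 8.1%/12 = 0.675% = 0.00675.
Level-payment amortization: P = B₀·r / (1 − (1+r)^(−n)) = 609.45·0.00675 / (1 − 1.00675^(−36)).
Denominator 1 − (1+r)^(−36) = 0.215087904.
P = 4.11379 / 0.215087904 ≈ 19.13.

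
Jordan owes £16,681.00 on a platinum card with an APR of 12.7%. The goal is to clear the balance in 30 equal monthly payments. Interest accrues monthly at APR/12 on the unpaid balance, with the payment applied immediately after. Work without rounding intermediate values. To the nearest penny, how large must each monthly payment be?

Monthly rate r = 12.7%/12 = 1.05833% = 0.0105833.
Level-payment amortization: P = B₀·r / (1 − (1+r)^(−n)) = 16681.00·0.0105833 / (1 − 1.01058^(−30)).
Denominator 1 − (1+r)^(−30) = 0.270817807.
P = 176.541 / 0.270817807 ≈ 651.88.

£651.88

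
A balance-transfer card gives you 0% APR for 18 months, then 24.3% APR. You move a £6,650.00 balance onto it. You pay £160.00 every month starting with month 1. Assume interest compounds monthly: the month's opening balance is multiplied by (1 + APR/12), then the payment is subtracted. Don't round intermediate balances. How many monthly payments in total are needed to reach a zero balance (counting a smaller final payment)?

51 months

Promo months 1–18 at r₀ = 0%/12 = 0; months 19+ at r₁ = 24.3%/12 = 0.02025.
After month 18 (no interest yet): B = £6,650.00 − 18·£160.00 = £3,770.00.
Then at r₁ with £160.00/mo: n₂ = −ln(1 − r₁·B/P)/ln(1+r₁) ≈ 32.35 → 33 more payments.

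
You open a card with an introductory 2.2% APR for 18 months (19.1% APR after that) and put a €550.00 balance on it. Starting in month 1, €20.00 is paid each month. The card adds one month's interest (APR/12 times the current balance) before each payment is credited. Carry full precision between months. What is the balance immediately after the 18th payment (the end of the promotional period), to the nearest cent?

€202.77

Promo months 1–18 at r₀ = 2.2%/12 = 0.00183333; months 19+ at r₁ = 19.1%/12 = 0.0159167.
After month 18: iterate B ← B·(1+r₀) − €20.00 for 18 months → €202.77.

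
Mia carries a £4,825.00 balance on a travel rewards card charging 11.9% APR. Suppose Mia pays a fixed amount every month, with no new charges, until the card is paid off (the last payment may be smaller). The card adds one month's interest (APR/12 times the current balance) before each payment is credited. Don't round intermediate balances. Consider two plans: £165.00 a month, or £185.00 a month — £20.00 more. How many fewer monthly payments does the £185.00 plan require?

Monthly rate r = 11.9%/12 = 0.991667% = 0.00991667.
At £165.00/mo: n = ⌈−ln(1 − rB₀/P)/ln(1+r)⌉ = 35 payments (last £116.66); total interest = total paid − £4,825.00 = £901.66.
At £185.00/mo: 31 payments (last £60.77); total interest £785.77.
Payments saved = 35 − 31 = 4.

4 fewer payments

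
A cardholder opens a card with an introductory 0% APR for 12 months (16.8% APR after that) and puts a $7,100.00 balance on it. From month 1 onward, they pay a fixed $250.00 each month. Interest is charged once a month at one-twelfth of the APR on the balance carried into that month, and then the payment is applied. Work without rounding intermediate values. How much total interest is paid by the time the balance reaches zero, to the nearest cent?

Promo months 1–12 at r₀ = 0%/12 = 0; months 13+ at r₁ = 16.8%/12 = 0.014.
After month 12 (no interest yet): B = $7,100.00 − 12·$250.00 = $4,100.00.
Then at r₁ with $250.00/mo: n₂ = −ln(1 − r₁·B/P)/ln(1+r₁) ≈ 18.76 → 19 more payments.
Total paid = 30·$250.00 + $190.80 = $7,690.80; interest = $7,690.80 − $7,100.00 = $590.80.

$590.80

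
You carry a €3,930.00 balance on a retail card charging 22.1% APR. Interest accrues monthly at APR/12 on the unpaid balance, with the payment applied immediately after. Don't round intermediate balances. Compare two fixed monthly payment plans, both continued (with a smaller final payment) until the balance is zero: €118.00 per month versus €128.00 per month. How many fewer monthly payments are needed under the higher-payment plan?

Monthly rate r = 22.1%/12 = 1.84167% = 0.0184167.
At €118.00/mo: n = ⌈−ln(1 − rB₀/P)/ln(1+r)⌉ = 53 payments (last €8.66); total interest = total paid − €3,930.00 = €2,214.66.
At €128.00/mo: 46 payments (last €86.05); total interest €1,916.05.
Payments saved = 53 − 46 = 7.

7 fewer payments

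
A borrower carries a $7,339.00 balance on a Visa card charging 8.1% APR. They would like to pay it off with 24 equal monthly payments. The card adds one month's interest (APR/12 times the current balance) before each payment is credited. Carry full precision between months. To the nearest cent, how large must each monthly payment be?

Monthly rate r = 8.1%/12 = 0.675% = 0.00675.
Level-payment amortization: P = B₀·r / (1 − (1+r)^(−n)) = 7339.00·0.00675 / (1 − 1.00675^(−24)).
Denominator 1 − (1+r)^(−24) = 0.149095773.
P = 49.5382 / 0.149095773 ≈ 332.26.

$332.26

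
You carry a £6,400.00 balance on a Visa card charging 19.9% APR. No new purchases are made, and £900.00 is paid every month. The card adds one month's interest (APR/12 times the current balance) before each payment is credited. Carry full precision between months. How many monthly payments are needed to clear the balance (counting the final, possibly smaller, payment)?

Monthly rate r = 19.9%/12 = 1.65833% = 0.0165833.
Recurrence: B ← B·(1+r) − £900.00.
Month 1: interest £106.13; balance after payment £5,606.13.
Month 2: interest £92.97; balance after payment £4,799.10.
Closed form: n = −ln(1 − rB₀/P)/ln(1+r) = −ln(0.88207)/ln(1.01658) ≈ 7.629, so the balance reaches zero during payment 8.

8 months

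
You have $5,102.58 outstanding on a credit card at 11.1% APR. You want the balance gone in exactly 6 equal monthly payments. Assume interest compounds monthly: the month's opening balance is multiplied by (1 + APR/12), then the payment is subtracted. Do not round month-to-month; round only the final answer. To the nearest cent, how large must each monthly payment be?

$878.17

Monthly rate r = 11.1%/12 = 0.925% = 0.00925.
Level-payment amortization: P = B₀·r / (1 − (1+r)^(−n)) = 5102.58·0.00925 / (1 − 1.00925^(−6)).
Denominator 1 − (1+r)^(−6) = 0.0537466032.
P = 47.1989 / 0.0537466032 ≈ 878.17.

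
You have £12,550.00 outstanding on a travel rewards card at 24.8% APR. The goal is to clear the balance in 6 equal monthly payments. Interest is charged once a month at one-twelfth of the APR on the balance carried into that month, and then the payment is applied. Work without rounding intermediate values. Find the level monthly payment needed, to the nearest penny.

Monthly rate r = 24.8%/12 = 2.06667% = 0.0206667.
Level-payment amortization: P = B₀·r / (1 − (1+r)^(−n)) = 12550.00·0.0206667 / (1 − 1.02067^(−6)).
Denominator 1 − (1+r)^(−6) = 0.115502906.
P = 259.367 / 0.115502906 ≈ 2245.54.

£2,245.54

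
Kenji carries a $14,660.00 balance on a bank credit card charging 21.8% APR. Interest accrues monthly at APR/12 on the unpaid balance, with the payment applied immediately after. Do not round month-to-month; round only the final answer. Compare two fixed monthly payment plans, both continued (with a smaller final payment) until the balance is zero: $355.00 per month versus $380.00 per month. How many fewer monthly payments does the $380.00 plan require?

Monthly rate r = 21.8%/12 = 1.81667% = 0.0181667.
At $355.00/mo: n = ⌈−ln(1 − rB₀/P)/ln(1+r)⌉ = 78 payments (last $16.74); total interest = total paid − $14,660.00 = $12,691.74.
At $380.00/mo: 68 payments (last $12.14); total interest $10,812.14.
Payments saved = 78 − 68 = 10.

10 fewer payments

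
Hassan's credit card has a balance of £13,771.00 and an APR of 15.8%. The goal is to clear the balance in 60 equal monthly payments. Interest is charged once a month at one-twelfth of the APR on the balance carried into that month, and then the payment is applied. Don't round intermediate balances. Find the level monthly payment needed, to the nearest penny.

Monthly rate r = 15.8%/12 = 1.31667% = 0.0131667.
Level-payment amortization: P = B₀·r / (1 − (1+r)^(−n)) = 13771.00·0.0131667 / (1 − 1.01317^(−60)).
Denominator 1 − (1+r)^(−60) = 0.543809308.
P = 181.318 / 0.543809308 ≈ 333.42.

£333.42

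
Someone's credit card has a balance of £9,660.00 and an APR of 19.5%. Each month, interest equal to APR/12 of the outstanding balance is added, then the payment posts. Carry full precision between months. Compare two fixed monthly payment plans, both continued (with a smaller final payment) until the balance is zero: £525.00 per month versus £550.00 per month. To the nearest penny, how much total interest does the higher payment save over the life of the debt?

£103.81

Monthly rate r = 19.5%/12 = 1.625% = 0.01625.
At £525.00/mo: n = ⌈−ln(1 − rB₀/P)/ln(1+r)⌉ = 23 payments (last £20.38); total interest = total paid − £9,660.00 = £1,910.38.
At £550.00/mo: 21 payments (last £466.57); total interest £1,806.57.
Interest saved = £1,910.38 − £1,806.57 = £103.81.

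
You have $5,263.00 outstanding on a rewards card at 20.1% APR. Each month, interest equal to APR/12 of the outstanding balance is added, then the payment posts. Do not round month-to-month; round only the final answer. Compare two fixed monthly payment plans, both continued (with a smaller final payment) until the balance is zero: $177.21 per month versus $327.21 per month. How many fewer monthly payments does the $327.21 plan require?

23 fewer payments

Monthly rate r = 20.1%/12 = 1.675% = 0.01675.
At $177.21/mo: n = ⌈−ln(1 − rB₀/P)/ln(1+r)⌉ = 42 payments (last $75.27); total interest = total paid − $5,263.00 = $2,077.88.
At $327.21/mo: 19 payments (last $293.88); total interest $920.66.
Payments saved = 42 − 19 = 23.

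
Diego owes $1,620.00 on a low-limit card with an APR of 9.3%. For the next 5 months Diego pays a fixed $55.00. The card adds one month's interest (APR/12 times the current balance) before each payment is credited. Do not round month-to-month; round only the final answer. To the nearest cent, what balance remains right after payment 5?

$1,404.46

Monthly rate r = 9.3%/12 = 0.775% = 0.00775.
Each month: B ← B·(1+r) − $55.00.
Month 1: interest $12.56; balance after payment $1,577.56.
Month 2: interest $12.23; balance after payment $1,534.78.
Month 3: interest $11.89; balance after payment $1,491.68.
Month 4: interest $11.56; balance after payment $1,448.24.
Month 5: interest $11.22; balance after payment $1,404.46.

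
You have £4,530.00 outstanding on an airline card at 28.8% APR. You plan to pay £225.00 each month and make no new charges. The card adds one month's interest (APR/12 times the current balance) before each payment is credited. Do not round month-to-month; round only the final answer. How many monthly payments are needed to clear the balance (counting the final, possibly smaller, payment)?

Monthly rate r = 28.8%/12 = 2.4% = 0.024.
Recurrence: B ← B·(1+r) − £225.00.
Month 1: interest £108.72; balance after payment £4,413.72.
Month 2: interest £105.93; balance after payment £4,294.65.
Closed form: n = −ln(1 − rB₀/P)/ln(1+r) = −ln(0.5168)/ln(1.024) ≈ 27.833, so the balance reaches zero during payment 28.

28 payments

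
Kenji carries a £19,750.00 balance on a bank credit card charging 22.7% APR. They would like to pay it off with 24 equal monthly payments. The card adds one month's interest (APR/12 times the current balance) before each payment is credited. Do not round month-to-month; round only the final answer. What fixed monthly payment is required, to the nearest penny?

£1,031.43

Monthly rate r = 22.7%/12 = 1.89167% = 0.0189167.
Level-payment amortization: P = B₀·r / (1 − (1+r)^(−n)) = 19750.00·0.0189167 / (1 − 1.01892^(−24)).
Denominator 1 − (1+r)^(−24) = 0.362218361.
P = 373.604 / 0.362218361 ≈ 1031.43.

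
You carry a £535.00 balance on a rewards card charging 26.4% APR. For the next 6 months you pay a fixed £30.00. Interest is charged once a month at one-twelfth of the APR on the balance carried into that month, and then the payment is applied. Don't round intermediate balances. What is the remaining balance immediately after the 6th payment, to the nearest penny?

Monthly rate r = 26.4%/12 = 2.2% = 0.022.
Each month: B ← B·(1+r) − £30.00.
Month 1: interest £11.77; balance after payment £516.77.
Month 2: interest £11.37; balance after payment £498.14.
Month 3: interest £10.96; balance after payment £479.10.
Month 4: interest £10.54; balance after payment £459.64.
Month 5: interest £10.11; balance after payment £439.75.
Month 6: interest £9.67; balance after payment £419.42.

£419.42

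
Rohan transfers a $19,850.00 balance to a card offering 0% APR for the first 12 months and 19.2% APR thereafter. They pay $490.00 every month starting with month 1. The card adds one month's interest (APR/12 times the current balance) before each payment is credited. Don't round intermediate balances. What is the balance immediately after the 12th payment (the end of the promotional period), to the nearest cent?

$13,970.00

Promo months 1–12 at r₀ = 0%/12 = 0; months 13+ at r₁ = 19.2%/12 = 0.016.
After month 12 (no interest yet): B = $19,850.00 − 12·$490.00 = $13,970.00.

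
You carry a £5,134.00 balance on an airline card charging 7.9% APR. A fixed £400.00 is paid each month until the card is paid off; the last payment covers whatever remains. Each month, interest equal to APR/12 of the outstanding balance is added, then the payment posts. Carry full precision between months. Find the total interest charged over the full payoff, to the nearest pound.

£248

Monthly rate r = 7.9%/12 = 0.658333% = 0.00658333.
Payoff takes n = ⌈−ln(1 − rB₀/P)/ln(1+r)⌉ = ⌈13.454⌉ = 14 payments; the last is £181.92.
Total paid = 13·£400.00 + £181.92 = £5,381.92.
Total interest = total paid − principal = £5,381.92 − £5,134.00 = £247.92.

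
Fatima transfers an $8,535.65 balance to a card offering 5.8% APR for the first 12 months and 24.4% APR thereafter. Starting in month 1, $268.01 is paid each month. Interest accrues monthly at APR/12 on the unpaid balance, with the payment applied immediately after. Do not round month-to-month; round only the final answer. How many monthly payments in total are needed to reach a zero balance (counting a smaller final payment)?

41 payments

Promo months 1–12 at r₀ = 5.8%/12 = 0.00483333; months 13+ at r₁ = 24.4%/12 = 0.0203333.
After month 12: iterate B ← B·(1+r₀) − $268.01 for 12 months → $5,741.08.
Then at r₁ with $268.01/mo: n₂ = −ln(1 − r₁·B/P)/ln(1+r₁) ≈ 28.41 → 29 more payments.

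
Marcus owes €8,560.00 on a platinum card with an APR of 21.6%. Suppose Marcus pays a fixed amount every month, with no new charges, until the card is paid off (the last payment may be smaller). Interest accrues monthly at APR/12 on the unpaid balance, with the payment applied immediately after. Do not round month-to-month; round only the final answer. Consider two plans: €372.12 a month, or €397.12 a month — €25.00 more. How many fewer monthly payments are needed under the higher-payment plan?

Monthly rate r = 21.6%/12 = 1.8% = 0.018.
At €372.12/mo: n = ⌈−ln(1 − rB₀/P)/ln(1+r)⌉ = 30 payments (last €358.48); total interest = total paid − €8,560.00 = €2,589.96.
At €397.12/mo: 28 payments (last €208.68); total interest €2,370.92.
Payments saved = 30 − 28 = 2.

2 fewer payments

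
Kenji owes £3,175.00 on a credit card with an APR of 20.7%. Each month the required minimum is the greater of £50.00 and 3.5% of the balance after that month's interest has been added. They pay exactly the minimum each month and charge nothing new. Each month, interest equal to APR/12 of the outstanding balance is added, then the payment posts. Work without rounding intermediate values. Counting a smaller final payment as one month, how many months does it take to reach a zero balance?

Monthly rate r = 20.7%/12 = 1.725% = 0.01725.
While 3.5% of the post-interest balance exceeds £50.00, each month B ← (B·(1+r))·(1 − 0.035), i.e. B shrinks by the factor (1+r)·0.965 = 0.98165.
This holds for months 1–45. Entering month 46 the balance is £1,379.49; 3.5% of the post-interest balance is now below £50.00, so the flat £50.00 minimum applies from here.
From month 46 a fixed £50.00 at rate r clears £1,379.49 in 38 more payments. Total: 45 + 38 = 83 months.

83 months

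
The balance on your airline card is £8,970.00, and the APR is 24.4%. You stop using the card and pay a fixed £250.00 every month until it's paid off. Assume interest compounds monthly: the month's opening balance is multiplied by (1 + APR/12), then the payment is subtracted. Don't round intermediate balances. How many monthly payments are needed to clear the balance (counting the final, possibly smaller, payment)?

65 payments

Monthly rate r = 24.4%/12 = 2.03333% = 0.0203333.
Recurrence: B ← B·(1+r) − £250.00.
Month 1: interest £182.39; balance after payment £8,902.39.
Month 2: interest £181.02; balance after payment £8,833.41.
Closed form: n = −ln(1 − rB₀/P)/ln(1+r) = −ln(0.27044)/ln(1.02033) ≈ 64.965, so the balance reaches zero during payment 65.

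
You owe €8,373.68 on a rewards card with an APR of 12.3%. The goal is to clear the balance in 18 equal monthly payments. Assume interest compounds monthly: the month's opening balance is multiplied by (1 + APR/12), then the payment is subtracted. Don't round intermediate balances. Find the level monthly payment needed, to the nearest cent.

€511.81

Monthly rate r = 12.3%/12 = 1.025% = 0.01025.
Level-payment amortization: P = B₀·r / (1 − (1+r)^(−n)) = 8373.68·0.01025 / (1 − 1.01025^(−18)).
Denominator 1 − (1+r)^(−18) = 0.167698771.
P = 85.8302 / 0.167698771 ≈ 511.81.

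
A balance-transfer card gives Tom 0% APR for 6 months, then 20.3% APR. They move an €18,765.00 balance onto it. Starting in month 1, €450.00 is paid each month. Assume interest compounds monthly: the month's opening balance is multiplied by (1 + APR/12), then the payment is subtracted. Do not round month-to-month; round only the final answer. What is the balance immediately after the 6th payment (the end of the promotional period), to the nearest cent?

Promo months 1–6 at r₀ = 0%/12 = 0; months 7+ at r₁ = 20.3%/12 = 0.0169167.
After month 6 (no interest yet): B = €18,765.00 − 6·€450.00 = €16,065.00.

€16,065.00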